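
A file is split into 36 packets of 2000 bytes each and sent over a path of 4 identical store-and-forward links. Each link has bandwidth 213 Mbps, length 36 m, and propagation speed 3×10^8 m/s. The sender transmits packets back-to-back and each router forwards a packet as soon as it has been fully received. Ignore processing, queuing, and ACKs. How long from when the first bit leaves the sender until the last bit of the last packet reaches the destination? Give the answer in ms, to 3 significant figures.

Per-hop transmission t_tx = L/R = 16000/213000000 = 0.0751174 ms.
Per-hop propagation t_prop = 36/300000000 = 0.00012 ms.
Pipeline fill: first packet needs 4·t_tx to clear all hops; remaining 35 packets each add one t_tx.
Total = (4+36-1)·t_tx + 4·t_prop = 39·0.0751174 + 4·0.00012 = 2.93 ms.

2.93 ms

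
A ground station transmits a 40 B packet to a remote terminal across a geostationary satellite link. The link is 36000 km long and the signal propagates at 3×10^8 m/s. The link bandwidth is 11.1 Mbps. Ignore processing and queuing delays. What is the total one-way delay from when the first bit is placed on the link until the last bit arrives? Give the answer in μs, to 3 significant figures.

120000 μs

L = 40 × 8 = 320 bits.
Transmission delay = L/R = 320 / 11100000 = 28.8288 μs.
Propagation delay = d/s = 36000000 m / 300000000 m/s = 120000 μs.
Total = 120000 μs.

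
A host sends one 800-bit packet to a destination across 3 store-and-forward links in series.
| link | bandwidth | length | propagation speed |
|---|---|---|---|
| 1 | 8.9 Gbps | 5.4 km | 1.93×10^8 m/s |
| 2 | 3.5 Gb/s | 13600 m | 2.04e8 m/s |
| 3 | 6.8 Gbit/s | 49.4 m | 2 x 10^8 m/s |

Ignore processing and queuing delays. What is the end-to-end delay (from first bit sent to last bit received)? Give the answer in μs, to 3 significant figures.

95.3 μs

Transmission delays (L/R per hop): 0.0898876, 0.228571, 0.117647 μs; sum = 0.436106 μs.
Propagation delays (d/s per hop): 27.9793, 66.6667, 0.247 μs; sum = 94.8929 μs.
End-to-end = 95.3 μs.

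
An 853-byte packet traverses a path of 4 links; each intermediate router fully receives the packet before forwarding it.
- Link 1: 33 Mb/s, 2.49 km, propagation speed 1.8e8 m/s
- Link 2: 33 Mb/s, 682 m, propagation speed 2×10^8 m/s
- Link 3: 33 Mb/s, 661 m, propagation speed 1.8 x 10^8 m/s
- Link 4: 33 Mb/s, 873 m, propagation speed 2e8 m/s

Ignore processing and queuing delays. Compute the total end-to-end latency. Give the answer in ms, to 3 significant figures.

L = 853 × 8 = 6824 bits.
Transmission delay per hop = L/R = 6824/33000000 = 0.206788 ms; 4 hops → 0.827152 ms.
Propagation delays (d/s per hop): 0.0138333, 0.00341, 0.00367222, 0.004365 ms; sum = 0.0252806 ms.
End-to-end = 0.852 ms.

0.852 ms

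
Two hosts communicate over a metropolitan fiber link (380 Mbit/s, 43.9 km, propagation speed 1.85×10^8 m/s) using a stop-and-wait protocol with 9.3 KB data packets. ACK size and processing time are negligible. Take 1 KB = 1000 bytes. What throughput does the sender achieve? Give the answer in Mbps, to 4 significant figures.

111.0 Mbps

t_tx = L/R = 74400/380000000 = 0.000195789 s.
t_prop = 43900/185000000 = 0.000237297 s; RTT = 0.000474595 s.
Cycle = t_tx + RTT = 0.000670384 s.
Throughput = L / cycle = 74400 / 0.000670384 = 111.0 Mbps.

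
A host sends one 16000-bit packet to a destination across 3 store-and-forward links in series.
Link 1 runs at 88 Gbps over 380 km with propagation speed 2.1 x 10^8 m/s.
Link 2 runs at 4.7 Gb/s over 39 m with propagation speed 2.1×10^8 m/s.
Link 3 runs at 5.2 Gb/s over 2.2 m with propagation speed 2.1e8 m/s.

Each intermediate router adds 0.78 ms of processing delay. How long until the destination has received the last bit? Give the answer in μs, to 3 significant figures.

Transmission delays (L/R per hop): 0.181818, 3.40426, 3.07692 μs; sum = 6.663 μs.
Propagation delays (d/s per hop): 1809.52, 0.185714, 0.0104762 μs; sum = 1809.72 μs.
Processing at 2 router(s): 2 × 0.78 ms = 1560 μs.
End-to-end = 3380 μs.

3380 μs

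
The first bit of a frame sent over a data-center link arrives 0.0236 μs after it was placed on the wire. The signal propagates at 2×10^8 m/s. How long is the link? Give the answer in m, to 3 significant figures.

4.72 m

d = s × t_prop = 200000000 × 2.36e-08 = 4.72 m.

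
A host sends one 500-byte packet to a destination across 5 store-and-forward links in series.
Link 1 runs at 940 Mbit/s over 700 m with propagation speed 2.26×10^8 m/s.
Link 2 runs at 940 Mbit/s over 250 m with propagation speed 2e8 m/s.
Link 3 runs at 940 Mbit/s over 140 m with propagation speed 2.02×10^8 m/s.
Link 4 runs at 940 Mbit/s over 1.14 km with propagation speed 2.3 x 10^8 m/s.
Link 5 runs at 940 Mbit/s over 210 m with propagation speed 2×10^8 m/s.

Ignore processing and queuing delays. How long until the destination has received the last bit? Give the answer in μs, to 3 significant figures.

32.3 μs

L = 500 × 8 = 4000 bits.
Transmission delay per hop = L/R = 4000/940000000 = 4.25532 μs; 5 hops → 21.2766 μs.
Propagation delays (d/s per hop): 3.09735, 1.25, 0.693069, 4.95652, 1.05 μs; sum = 11.0469 μs.
End-to-end = 32.3 μs.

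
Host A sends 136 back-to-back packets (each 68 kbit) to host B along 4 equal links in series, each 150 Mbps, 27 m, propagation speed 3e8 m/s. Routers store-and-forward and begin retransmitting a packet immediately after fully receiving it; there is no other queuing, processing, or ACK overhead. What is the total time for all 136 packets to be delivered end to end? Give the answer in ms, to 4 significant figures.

Per-hop transmission t_tx = L/R = 68000/150000000 = 0.453333 ms.
Per-hop propagation t_prop = 27/300000000 = 9e-05 ms.
Pipeline fill: first packet needs 4·t_tx to clear all hops; remaining 135 packets each add one t_tx.
Total = (4+136-1)·t_tx + 4·t_prop = 139·0.453333 + 4·9e-05 = 63.01 ms.

63.01 ms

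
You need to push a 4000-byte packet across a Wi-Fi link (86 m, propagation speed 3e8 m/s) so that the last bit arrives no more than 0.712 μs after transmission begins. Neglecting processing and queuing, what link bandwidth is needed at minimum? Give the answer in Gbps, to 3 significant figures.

75.2 Gbps

L = 32000 bits.
Propagation delay = 86 / 300000000 = 0.286667 μs.
Transmission budget = 0.712 − 0.286667 = 0.425333 μs.
R ≥ L / t_tx = 32000 bits / 4.25333e-07 s = 75.2 Gbps.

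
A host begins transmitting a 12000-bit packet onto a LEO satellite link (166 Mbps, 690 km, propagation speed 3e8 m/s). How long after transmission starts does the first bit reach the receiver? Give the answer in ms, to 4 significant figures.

2.300 ms

First bit experiences only propagation delay: d/s = 690000/300000000 = 2.300 ms.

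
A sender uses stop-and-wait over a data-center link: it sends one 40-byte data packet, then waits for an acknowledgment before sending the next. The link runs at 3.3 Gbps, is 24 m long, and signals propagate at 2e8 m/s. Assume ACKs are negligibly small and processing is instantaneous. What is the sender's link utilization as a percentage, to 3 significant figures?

28.8 %

t_tx = L/R = 320/3300000000 = 9.69697e-08 s.
t_prop = 24/200000000 = 1.2e-07 s; RTT = 2.4e-07 s.
Cycle = t_tx + RTT = 3.3697e-07 s.
Utilization = t_tx / cycle = 9.69697e-08/3.3697e-07 = 28.8 %.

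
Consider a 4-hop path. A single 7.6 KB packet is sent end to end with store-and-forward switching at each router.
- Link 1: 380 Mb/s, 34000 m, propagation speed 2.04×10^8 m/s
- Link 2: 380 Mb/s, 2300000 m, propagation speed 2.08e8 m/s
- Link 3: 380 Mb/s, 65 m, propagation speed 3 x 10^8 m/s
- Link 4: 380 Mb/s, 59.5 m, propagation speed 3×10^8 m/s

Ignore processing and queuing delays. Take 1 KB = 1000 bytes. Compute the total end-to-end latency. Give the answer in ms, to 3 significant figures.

11.9 ms

L = 60800 bits.
Transmission delay per hop = L/R = 60800/380000000 = 0.16 ms; 4 hops → 0.64 ms.
Propagation delays (d/s per hop): 0.166667, 11.0577, 0.000216667, 0.000198333 ms; sum = 11.2248 ms.
End-to-end = 11.9 ms.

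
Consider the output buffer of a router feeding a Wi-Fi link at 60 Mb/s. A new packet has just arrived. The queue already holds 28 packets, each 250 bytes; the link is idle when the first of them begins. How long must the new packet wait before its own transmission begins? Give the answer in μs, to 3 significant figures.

Each queued packet: L/R = 2000/60000000 = 33.3333 μs.
28 queued → 933.333 μs.
Queuing delay = 933 μs.

933 μs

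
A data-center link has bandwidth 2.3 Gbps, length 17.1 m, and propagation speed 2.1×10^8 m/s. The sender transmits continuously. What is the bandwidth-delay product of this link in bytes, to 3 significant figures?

Propagation delay = 17.1 / 210000000 = 8.14286e-08 s.
BDP = R × t_prop = 2300000000 × 8.14286e-08 = 187.286 bits.
In bytes: 187.286/8 = 23.4 bytes.

23.4 bytes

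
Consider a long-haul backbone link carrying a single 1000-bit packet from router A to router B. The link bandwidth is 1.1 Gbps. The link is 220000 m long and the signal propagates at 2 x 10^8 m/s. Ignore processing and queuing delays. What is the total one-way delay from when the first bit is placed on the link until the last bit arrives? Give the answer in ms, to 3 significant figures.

Transmission delay = L/R = 1000 / 1100000000 = 0.000909091 ms.
Propagation delay = d/s = 220000 m / 200000000 m/s = 1.1 ms.
Total = 1.10 ms.

1.10 ms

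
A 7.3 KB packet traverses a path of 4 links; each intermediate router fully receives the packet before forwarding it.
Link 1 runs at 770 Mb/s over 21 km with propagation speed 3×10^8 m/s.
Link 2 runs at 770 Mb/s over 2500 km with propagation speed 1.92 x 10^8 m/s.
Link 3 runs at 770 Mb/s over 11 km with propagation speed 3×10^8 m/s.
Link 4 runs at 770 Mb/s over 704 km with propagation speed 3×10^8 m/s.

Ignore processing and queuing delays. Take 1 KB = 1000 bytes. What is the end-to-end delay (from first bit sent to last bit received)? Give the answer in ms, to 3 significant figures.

15.8 ms

L = 58400 bits.
Transmission delay per hop = L/R = 58400/770000000 = 0.0758442 ms; 4 hops → 0.303377 ms.
Propagation delays (d/s per hop): 0.07, 13.0208, 0.0366667, 2.34667 ms; sum = 15.4742 ms.
End-to-end = 15.8 ms.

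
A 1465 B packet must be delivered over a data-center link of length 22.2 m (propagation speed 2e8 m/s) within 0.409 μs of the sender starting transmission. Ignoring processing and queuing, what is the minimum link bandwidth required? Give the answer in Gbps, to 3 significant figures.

39.3 Gbps

L = 11720 bits.
Propagation delay = 22.2 / 200000000 = 0.111 μs.
Transmission budget = 0.409 − 0.111 = 0.298 μs.
R ≥ L / t_tx = 11720 bits / 2.98e-07 s = 39.3 Gbps.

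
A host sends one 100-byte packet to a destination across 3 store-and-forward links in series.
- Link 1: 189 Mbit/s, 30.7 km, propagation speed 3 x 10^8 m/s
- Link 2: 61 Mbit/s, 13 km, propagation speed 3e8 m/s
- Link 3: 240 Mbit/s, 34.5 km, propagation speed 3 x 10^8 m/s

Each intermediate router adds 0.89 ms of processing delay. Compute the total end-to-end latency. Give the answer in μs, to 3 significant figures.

L = 100 × 8 = 800 bits.
Transmission delays (L/R per hop): 4.2328, 13.1148, 3.33333 μs; sum = 20.6809 μs.
Propagation delays (d/s per hop): 102.333, 43.3333, 115 μs; sum = 260.667 μs.
Processing at 2 router(s): 2 × 0.89 ms = 1780 μs.
End-to-end = 2060 μs.

2060 μs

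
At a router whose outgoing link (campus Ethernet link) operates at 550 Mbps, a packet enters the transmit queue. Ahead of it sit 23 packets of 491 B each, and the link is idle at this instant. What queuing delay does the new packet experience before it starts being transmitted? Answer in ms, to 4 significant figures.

0.1643 ms

Each queued packet: L/R = 3928/550000000 = 0.00714182 ms.
23 queued → 0.164262 ms.
Queuing delay = 0.1643 ms.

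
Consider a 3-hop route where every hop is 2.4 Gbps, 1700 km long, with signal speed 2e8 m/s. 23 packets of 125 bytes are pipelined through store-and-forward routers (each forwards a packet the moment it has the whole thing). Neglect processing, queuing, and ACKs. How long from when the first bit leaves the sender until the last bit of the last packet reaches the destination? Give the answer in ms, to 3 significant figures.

25.5 ms

Per-hop transmission t_tx = L/R = 1000/2400000000 = 0.000416667 ms.
Per-hop propagation t_prop = 1700000/200000000 = 8.5 ms.
Pipeline fill: first packet needs 3·t_tx to clear all hops; remaining 22 packets each add one t_tx.
Total = (3+23-1)·t_tx + 3·t_prop = 25·0.000416667 + 3·8.5 = 25.5 ms.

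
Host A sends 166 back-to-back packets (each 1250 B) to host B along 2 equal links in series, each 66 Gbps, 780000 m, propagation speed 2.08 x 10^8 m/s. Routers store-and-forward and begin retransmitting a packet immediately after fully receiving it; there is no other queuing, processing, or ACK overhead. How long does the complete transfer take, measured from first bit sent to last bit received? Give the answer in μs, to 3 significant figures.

7530 μs

Per-hop transmission t_tx = L/R = 10000/66000000000 = 0.151515 μs.
Per-hop propagation t_prop = 780000/208000000 = 3750 μs.
Pipeline fill: first packet needs 2·t_tx to clear all hops; remaining 165 packets each add one t_tx.
Total = (2+166-1)·t_tx + 2·t_prop = 167·0.151515 + 2·3750 = 7530 μs.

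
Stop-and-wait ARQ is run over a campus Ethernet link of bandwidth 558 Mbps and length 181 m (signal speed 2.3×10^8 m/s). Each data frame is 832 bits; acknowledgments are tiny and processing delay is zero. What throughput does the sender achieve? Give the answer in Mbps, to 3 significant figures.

t_tx = L/R = 832/558000000 = 1.49104e-06 s.
t_prop = 181/2.3e+08 = 7.86957e-07 s; RTT = 1.57391e-06 s.
Cycle = t_tx + RTT = 3.06495e-06 s.
Throughput = L / cycle = 832 / 3.06495e-06 = 271 Mbps.

271 Mbps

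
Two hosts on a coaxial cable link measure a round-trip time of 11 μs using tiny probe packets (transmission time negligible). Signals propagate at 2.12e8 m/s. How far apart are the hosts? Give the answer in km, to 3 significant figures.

1.17 km

One-way propagation = RTT/2 = 5.5 μs.
d = s × t = 212000000 × 5.5e-06 = 1.17 km.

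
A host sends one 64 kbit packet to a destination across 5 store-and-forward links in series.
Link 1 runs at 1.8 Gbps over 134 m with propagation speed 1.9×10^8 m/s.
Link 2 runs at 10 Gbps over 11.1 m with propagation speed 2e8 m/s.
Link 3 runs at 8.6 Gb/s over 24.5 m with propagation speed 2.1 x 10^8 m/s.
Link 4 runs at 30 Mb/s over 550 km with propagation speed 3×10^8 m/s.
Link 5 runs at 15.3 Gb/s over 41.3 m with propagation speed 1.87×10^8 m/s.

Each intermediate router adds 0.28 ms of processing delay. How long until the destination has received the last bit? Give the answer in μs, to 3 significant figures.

5140 μs

L = 64000 bits.
Transmission delays (L/R per hop): 35.5556, 6.4, 7.44186, 2133.33, 4.18301 μs; sum = 2186.91 μs.
Propagation delays (d/s per hop): 0.705263, 0.0555, 0.116667, 1833.33, 0.220856 μs; sum = 1834.43 μs.
Processing at 4 router(s): 4 × 0.28 ms = 1120 μs.
End-to-end = 5140 μs.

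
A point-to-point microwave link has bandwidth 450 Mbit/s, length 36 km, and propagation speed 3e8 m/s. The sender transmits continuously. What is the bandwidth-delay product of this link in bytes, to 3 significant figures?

Propagation delay = 36000 / 300000000 = 0.00012 s.
BDP = R × t_prop = 450000000 × 0.00012 = 54000 bits.
In bytes: 54000/8 = 6750 bytes.

6750 bytes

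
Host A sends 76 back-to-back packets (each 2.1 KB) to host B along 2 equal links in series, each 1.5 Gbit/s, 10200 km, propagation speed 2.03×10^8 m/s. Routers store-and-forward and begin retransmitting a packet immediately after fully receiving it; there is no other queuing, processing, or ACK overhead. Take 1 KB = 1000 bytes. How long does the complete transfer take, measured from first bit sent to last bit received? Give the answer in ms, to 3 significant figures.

101 ms

Per-hop transmission t_tx = L/R = 16800/1500000000 = 0.0112 ms.
Per-hop propagation t_prop = 10200000/2.03e+08 = 50.2463 ms.
Pipeline fill: first packet needs 2·t_tx to clear all hops; remaining 75 packets each add one t_tx.
Total = (2+76-1)·t_tx + 2·t_prop = 77·0.0112 + 2·50.2463 = 101 ms.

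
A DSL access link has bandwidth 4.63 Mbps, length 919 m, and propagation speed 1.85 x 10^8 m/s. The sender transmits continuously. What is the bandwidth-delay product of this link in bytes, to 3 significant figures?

Propagation delay = 919 / 185000000 = 4.96757e-06 s.
BDP = R × t_prop = 4630000 × 4.96757e-06 = 22.9998 bits.
In bytes: 22.9998/8 = 2.87 bytes.

2.87 bytes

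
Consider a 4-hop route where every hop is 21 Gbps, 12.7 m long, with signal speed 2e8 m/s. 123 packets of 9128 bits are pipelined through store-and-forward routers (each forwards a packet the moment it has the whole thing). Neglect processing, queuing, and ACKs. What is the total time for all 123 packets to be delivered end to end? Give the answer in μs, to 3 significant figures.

Per-hop transmission t_tx = L/R = 9128/21000000000 = 0.434667 μs.
Per-hop propagation t_prop = 12.7/200000000 = 0.0635 μs.
Pipeline fill: first packet needs 4·t_tx to clear all hops; remaining 122 packets each add one t_tx.
Total = (4+123-1)·t_tx + 4·t_prop = 126·0.434667 + 4·0.0635 = 55.0 μs.

55.0 μs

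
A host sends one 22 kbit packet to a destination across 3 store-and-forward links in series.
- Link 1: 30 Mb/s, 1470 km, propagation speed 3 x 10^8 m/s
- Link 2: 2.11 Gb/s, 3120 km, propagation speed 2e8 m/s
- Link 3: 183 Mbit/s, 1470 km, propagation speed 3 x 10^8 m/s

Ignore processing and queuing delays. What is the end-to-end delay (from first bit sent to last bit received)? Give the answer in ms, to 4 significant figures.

26.26 ms

L = 22000 bits.
Transmission delays (L/R per hop): 0.733333, 0.0104265, 0.120219 ms; sum = 0.863978 ms.
Propagation delays (d/s per hop): 4.9, 15.6, 4.9 ms; sum = 25.4 ms.
End-to-end = 26.26 ms.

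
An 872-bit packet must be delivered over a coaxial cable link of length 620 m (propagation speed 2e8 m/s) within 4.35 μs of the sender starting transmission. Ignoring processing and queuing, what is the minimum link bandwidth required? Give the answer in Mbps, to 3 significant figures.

698 Mbps

Propagation delay = 620 / 200000000 = 3.1 μs.
Transmission budget = 4.35 − 3.1 = 1.25 μs.
R ≥ L / t_tx = 872 bits / 1.25e-06 s = 698 Mbps.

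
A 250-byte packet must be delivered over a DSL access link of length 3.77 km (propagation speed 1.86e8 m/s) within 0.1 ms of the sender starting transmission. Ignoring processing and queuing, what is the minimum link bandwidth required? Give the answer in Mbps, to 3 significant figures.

25.1 Mbps

L = 2000 bits.
Propagation delay = 3770 / 186000000 = 0.0202688 ms.
Transmission budget = 0.1 − 0.0202688 = 0.0797312 ms.
R ≥ L / t_tx = 2000 bits / 7.97312e-05 s = 25.1 Mbps.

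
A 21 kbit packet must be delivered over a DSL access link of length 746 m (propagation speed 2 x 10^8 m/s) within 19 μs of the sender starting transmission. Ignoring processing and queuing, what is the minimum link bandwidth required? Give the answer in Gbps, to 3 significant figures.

1.38 Gbps

Propagation delay = 746 / 200000000 = 3.73 μs.
Transmission budget = 19 − 3.73 = 15.27 μs.
R ≥ L / t_tx = 21000 bits / 1.527e-05 s = 1.38 Gbps.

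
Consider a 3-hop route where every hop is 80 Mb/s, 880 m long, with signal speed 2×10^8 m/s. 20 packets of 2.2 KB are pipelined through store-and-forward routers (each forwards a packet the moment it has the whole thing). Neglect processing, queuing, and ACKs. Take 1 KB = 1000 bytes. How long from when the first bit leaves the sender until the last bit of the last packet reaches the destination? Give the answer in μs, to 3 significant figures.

4850 μs

Per-hop transmission t_tx = L/R = 17600/80000000 = 220 μs.
Per-hop propagation t_prop = 880/200000000 = 4.4 μs.
Pipeline fill: first packet needs 3·t_tx to clear all hops; remaining 19 packets each add one t_tx.
Total = (3+20-1)·t_tx + 3·t_prop = 22·220 + 3·4.4 = 4850 μs.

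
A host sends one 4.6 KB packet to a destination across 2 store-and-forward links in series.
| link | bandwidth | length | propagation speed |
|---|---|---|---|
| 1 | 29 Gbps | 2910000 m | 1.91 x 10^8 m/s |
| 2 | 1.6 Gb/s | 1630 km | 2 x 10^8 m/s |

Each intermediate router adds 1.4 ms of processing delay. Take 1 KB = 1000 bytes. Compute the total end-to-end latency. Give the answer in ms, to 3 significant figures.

24.8 ms

L = 36800 bits.
Transmission delays (L/R per hop): 0.00126897, 0.023 ms; sum = 0.024269 ms.
Propagation delays (d/s per hop): 15.2356, 8.15 ms; sum = 23.3856 ms.
Processing at 1 router(s): 1 × 1.4 ms = 1.4 ms.
End-to-end = 24.8 ms.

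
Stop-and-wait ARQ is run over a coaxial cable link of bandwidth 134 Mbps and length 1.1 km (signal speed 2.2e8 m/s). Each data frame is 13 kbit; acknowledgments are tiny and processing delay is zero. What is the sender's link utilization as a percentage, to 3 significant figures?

t_tx = L/R = 13000/134000000 = 9.70149e-05 s.
t_prop = 1100/2.2e+08 = 5e-06 s; RTT = 1e-05 s.
Cycle = t_tx + RTT = 0.000107015 s.
Utilization = t_tx / cycle = 9.70149e-05/0.000107015 = 90.7 %.

90.7 %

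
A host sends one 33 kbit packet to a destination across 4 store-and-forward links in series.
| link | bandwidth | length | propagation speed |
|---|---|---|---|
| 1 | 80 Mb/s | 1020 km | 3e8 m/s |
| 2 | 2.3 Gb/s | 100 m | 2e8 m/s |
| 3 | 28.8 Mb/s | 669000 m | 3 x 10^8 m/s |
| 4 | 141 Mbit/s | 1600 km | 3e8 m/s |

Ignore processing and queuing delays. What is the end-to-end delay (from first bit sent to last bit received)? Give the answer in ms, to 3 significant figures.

12.8 ms

L = 33000 bits.
Transmission delays (L/R per hop): 0.4125, 0.0143478, 1.14583, 0.234043 ms; sum = 1.80672 ms.
Propagation delays (d/s per hop): 3.4, 0.0005, 2.23, 5.33333 ms; sum = 10.9638 ms.
End-to-end = 12.8 ms.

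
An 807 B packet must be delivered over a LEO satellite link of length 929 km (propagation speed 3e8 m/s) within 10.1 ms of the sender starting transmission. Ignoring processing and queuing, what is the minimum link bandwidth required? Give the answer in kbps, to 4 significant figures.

L = 6456 bits.
Propagation delay = 929000 / 300000000 = 3.09667 ms.
Transmission budget = 10.1 − 3.09667 = 7.00333 ms.
R ≥ L / t_tx = 6456 bits / 0.00700333 s = 921.8 kbps.

921.8 kbps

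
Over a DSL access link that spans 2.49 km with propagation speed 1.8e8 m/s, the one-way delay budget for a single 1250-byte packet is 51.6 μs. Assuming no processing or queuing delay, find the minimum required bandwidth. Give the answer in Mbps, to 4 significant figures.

L = 10000 bits.
Propagation delay = 2490 / 180000000 = 13.8333 μs.
Transmission budget = 51.6 − 13.8333 = 37.7667 μs.
R ≥ L / t_tx = 10000 bits / 3.77667e-05 s = 264.8 Mbps.

264.8 Mbps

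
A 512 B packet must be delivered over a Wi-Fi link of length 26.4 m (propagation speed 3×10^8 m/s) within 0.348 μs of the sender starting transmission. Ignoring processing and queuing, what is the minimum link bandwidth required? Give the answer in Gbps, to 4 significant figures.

15.75 Gbps

L = 4096 bits.
Propagation delay = 26.4 / 300000000 = 0.088 μs.
Transmission budget = 0.348 − 0.088 = 0.26 μs.
R ≥ L / t_tx = 4096 bits / 2.6e-07 s = 15.75 Gbps.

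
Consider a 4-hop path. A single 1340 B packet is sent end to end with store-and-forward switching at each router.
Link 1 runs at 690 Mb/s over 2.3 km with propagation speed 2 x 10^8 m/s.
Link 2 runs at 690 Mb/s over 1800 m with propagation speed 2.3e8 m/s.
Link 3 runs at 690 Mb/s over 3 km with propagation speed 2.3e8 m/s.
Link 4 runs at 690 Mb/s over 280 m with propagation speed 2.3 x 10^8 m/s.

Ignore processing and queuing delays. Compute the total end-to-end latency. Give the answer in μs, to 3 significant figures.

L = 1340 × 8 = 10720 bits.
Transmission delay per hop = L/R = 10720/690000000 = 15.5362 μs; 4 hops → 62.1449 μs.
Propagation delays (d/s per hop): 11.5, 7.82609, 13.0435, 1.21739 μs; sum = 33.587 μs.
End-to-end = 95.7 μs.

95.7 μs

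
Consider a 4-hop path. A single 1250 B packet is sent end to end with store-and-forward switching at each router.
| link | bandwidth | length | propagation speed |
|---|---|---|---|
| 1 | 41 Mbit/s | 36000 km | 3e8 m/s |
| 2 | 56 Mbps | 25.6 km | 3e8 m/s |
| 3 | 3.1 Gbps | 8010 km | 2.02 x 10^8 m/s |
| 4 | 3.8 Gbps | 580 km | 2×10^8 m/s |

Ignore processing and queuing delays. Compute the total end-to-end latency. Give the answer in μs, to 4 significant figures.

L = 1250 × 8 = 10000 bits.
Transmission delays (L/R per hop): 243.902, 178.571, 3.22581, 2.63158 μs; sum = 428.331 μs.
Propagation delays (d/s per hop): 120000, 85.3333, 39653.5, 2900 μs; sum = 162639 μs.
End-to-end = 163100 μs.

163100 μs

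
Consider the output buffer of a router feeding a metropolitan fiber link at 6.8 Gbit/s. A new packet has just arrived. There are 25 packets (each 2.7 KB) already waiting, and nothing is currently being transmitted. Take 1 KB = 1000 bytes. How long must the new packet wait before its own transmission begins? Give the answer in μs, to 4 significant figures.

79.41 μs

Each queued packet: L/R = 21600/6800000000 = 3.17647 μs.
25 queued → 79.4118 μs.
Queuing delay = 79.41 μs.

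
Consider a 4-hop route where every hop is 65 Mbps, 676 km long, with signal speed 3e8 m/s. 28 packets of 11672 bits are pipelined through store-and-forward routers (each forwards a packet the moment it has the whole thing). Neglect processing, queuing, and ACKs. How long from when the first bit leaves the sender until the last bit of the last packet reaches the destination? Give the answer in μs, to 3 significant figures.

Per-hop transmission t_tx = L/R = 11672/65000000 = 179.569 μs.
Per-hop propagation t_prop = 676000/300000000 = 2253.33 μs.
Pipeline fill: first packet needs 4·t_tx to clear all hops; remaining 27 packets each add one t_tx.
Total = (4+28-1)·t_tx + 4·t_prop = 31·179.569 + 4·2253.33 = 14600 μs.

14600 μs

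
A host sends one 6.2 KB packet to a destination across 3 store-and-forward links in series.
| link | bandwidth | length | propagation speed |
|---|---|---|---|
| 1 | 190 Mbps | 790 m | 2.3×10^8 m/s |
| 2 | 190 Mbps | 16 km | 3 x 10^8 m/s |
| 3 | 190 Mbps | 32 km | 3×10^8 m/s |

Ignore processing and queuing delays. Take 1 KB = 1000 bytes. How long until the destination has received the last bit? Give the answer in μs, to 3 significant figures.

947 μs

L = 49600 bits.
Transmission delay per hop = L/R = 49600/190000000 = 261.053 μs; 3 hops → 783.158 μs.
Propagation delays (d/s per hop): 3.43478, 53.3333, 106.667 μs; sum = 163.435 μs.
End-to-end = 947 μs.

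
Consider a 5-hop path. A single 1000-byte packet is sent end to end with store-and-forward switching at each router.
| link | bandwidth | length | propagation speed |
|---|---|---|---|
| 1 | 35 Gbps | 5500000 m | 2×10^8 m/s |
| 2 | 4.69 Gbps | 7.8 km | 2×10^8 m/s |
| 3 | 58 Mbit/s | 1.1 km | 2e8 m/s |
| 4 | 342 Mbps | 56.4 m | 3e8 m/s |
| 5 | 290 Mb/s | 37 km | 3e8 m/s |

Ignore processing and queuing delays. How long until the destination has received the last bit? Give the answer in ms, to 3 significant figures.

L = 1000 × 8 = 8000 bits.
Transmission delays (L/R per hop): 0.000228571, 0.00170576, 0.137931, 0.0233918, 0.0275862 ms; sum = 0.190843 ms.
Propagation delays (d/s per hop): 27.5, 0.039, 0.0055, 0.000188, 0.123333 ms; sum = 27.668 ms.
End-to-end = 27.9 ms.

27.9 ms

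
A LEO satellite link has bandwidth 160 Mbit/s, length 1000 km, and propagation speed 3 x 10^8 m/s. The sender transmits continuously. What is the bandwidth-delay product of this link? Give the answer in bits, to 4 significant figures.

Propagation delay = 1000000 / 300000000 = 0.00333333 s.
BDP = R × t_prop = 160000000 × 0.00333333 = 533333 bits.

533300 bits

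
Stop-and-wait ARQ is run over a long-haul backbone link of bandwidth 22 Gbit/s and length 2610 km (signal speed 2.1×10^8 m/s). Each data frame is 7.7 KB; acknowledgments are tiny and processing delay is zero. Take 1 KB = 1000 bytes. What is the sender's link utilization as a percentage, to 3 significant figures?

t_tx = L/R = 61600/22000000000 = 2.8e-06 s.
t_prop = 2610000/210000000 = 0.0124286 s; RTT = 0.0248571 s.
Cycle = t_tx + RTT = 0.0248599 s.
Utilization = t_tx / cycle = 2.8e-06/0.0248599 = 0.0113 %.

0.0113 %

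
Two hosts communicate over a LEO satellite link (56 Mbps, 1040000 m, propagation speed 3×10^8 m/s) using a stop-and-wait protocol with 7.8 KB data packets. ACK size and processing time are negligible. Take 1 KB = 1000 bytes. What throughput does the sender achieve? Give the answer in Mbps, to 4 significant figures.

t_tx = L/R = 62400/56000000 = 0.00111429 s.
t_prop = 1040000/300000000 = 0.00346667 s; RTT = 0.00693333 s.
Cycle = t_tx + RTT = 0.00804762 s.
Throughput = L / cycle = 62400 / 0.00804762 = 7.754 Mbps.

7.754 Mbps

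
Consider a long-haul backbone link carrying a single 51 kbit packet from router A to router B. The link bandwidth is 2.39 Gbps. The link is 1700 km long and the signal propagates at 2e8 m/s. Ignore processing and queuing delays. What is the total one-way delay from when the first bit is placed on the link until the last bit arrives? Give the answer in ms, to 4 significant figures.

8.521 ms

L = 51000 bits.
Transmission delay = L/R = 51000 / 2390000000 = 0.0213389 ms.
Propagation delay = d/s = 1700000 m / 200000000 m/s = 8.5 ms.
Total = 8.521 ms.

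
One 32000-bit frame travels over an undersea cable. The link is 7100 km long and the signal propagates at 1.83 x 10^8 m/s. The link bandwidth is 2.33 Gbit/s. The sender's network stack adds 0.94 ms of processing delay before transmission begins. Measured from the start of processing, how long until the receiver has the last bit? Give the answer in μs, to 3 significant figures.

Transmission delay = L/R = 32000 / 2330000000 = 13.7339 μs.
Propagation delay = d/s = 7100000 m / 183000000 m/s = 38797.8 μs.
Plus processing delay 0.94 ms = 940 μs.
Total = 39800 μs.

39800 μs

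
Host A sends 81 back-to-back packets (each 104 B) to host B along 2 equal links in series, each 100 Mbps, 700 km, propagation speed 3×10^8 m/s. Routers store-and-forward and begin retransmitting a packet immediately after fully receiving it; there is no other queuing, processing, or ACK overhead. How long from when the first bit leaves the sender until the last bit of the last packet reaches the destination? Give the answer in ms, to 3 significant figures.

5.35 ms

Per-hop transmission t_tx = L/R = 832/100000000 = 0.00832 ms.
Per-hop propagation t_prop = 700000/300000000 = 2.33333 ms.
Pipeline fill: first packet needs 2·t_tx to clear all hops; remaining 80 packets each add one t_tx.
Total = (2+81-1)·t_tx + 2·t_prop = 82·0.00832 + 2·2.33333 = 5.35 ms.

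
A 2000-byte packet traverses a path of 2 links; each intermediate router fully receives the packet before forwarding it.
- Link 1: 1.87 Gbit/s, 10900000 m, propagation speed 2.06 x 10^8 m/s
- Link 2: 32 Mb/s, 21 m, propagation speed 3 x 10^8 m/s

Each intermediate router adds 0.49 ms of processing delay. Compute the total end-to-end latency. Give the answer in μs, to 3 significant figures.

L = 2000 × 8 = 16000 bits.
Transmission delays (L/R per hop): 8.55615, 500 μs; sum = 508.556 μs.
Propagation delays (d/s per hop): 52912.6, 0.07 μs; sum = 52912.7 μs.
Processing at 1 router(s): 1 × 0.49 ms = 490 μs.
End-to-end = 53900 μs.

53900 μs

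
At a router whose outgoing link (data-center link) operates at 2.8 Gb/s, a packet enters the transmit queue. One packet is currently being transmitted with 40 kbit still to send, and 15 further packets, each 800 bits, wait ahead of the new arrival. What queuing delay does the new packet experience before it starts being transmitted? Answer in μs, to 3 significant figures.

Each queued packet: L/R = 800/2800000000 = 0.285714 μs.
15 queued → 4.28571 μs.
Plus remaining 40000 bits of current packet: 14.2857 μs.
Queuing delay = 18.6 μs.

18.6 μs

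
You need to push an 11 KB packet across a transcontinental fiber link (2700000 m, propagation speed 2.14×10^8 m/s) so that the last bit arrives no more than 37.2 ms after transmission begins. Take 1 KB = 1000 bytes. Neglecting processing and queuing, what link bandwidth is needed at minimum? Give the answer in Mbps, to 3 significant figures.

L = 88000 bits.
Propagation delay = 2700000 / 214000000 = 12.6168 ms.
Transmission budget = 37.2 − 12.6168 = 24.5832 ms.
R ≥ L / t_tx = 88000 bits / 0.0245832 s = 3.58 Mbps.

3.58 Mbps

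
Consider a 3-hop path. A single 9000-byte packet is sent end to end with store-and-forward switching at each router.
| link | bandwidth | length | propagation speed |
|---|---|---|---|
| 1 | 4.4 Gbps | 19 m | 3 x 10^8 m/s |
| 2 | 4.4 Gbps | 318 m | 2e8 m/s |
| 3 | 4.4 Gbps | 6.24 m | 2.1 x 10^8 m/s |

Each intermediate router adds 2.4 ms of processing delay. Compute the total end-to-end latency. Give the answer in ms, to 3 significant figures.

4.85 ms

L = 9000 × 8 = 72000 bits.
Transmission delay per hop = L/R = 72000/4400000000 = 0.0163636 ms; 3 hops → 0.0490909 ms.
Propagation delays (d/s per hop): 6.33333e-05, 0.00159, 2.97143e-05 ms; sum = 0.00168305 ms.
Processing at 2 router(s): 2 × 2.4 ms = 4.8 ms.
End-to-end = 4.85 ms.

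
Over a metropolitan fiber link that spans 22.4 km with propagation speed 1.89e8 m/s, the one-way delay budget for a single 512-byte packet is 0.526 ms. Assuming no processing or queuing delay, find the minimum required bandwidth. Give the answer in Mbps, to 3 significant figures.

L = 4096 bits.
Propagation delay = 22400 / 189000000 = 0.118519 ms.
Transmission budget = 0.526 − 0.118519 = 0.407481 ms.
R ≥ L / t_tx = 4096 bits / 0.000407481 s = 10.1 Mbps.

10.1 Mbps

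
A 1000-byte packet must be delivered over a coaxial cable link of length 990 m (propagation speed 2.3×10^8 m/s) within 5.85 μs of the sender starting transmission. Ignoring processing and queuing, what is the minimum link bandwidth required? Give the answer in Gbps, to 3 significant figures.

5.18 Gbps

L = 8000 bits.
Propagation delay = 990 / 2.3e+08 = 4.30435 μs.
Transmission budget = 5.85 − 4.30435 = 1.54565 μs.
R ≥ L / t_tx = 8000 bits / 1.54565e-06 s = 5.18 Gbps.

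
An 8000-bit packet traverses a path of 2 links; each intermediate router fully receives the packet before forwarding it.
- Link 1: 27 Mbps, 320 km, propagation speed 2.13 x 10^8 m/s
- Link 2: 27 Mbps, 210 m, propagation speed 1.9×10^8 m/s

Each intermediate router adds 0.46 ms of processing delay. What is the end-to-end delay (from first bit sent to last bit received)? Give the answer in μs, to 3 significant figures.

Transmission delay per hop = L/R = 8000/27000000 = 296.296 μs; 2 hops → 592.593 μs.
Propagation delays (d/s per hop): 1502.35, 1.10526 μs; sum = 1503.45 μs.
Processing at 1 router(s): 1 × 0.46 ms = 460 μs.
End-to-end = 2560 μs.

2560 μs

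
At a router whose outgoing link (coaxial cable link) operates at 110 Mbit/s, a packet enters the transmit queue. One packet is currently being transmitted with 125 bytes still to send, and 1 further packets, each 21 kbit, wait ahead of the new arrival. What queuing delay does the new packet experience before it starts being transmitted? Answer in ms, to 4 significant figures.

Each queued packet: L/R = 21000/110000000 = 0.190909 ms.
1 queued → 0.190909 ms.
Plus remaining 1000 bits of current packet: 0.00909091 ms.
Queuing delay = 0.2000 ms.

0.2000 ms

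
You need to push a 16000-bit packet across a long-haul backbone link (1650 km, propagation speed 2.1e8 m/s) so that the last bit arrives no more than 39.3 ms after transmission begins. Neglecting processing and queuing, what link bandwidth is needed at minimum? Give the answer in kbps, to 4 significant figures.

508.9 kbps

Propagation delay = 1650000 / 210000000 = 7.85714 ms.
Transmission budget = 39.3 − 7.85714 = 31.4429 ms.
R ≥ L / t_tx = 16000 bits / 0.0314429 s = 508.9 kbps.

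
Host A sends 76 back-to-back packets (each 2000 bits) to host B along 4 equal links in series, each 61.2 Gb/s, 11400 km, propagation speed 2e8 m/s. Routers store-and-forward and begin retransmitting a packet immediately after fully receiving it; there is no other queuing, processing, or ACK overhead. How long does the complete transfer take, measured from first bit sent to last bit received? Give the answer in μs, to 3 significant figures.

228000 μs

Per-hop transmission t_tx = L/R = 2000/61200000000 = 0.0326797 μs.
Per-hop propagation t_prop = 11400000/200000000 = 57000 μs.
Pipeline fill: first packet needs 4·t_tx to clear all hops; remaining 75 packets each add one t_tx.
Total = (4+76-1)·t_tx + 4·t_prop = 79·0.0326797 + 4·57000 = 228000 μs.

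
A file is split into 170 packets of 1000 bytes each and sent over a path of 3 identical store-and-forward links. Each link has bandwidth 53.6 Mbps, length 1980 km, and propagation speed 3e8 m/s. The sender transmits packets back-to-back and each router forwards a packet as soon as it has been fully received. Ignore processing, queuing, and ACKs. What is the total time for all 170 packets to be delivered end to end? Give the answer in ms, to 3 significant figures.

45.5 ms

Per-hop transmission t_tx = L/R = 8000/53600000 = 0.149254 ms.
Per-hop propagation t_prop = 1980000/300000000 = 6.6 ms.
Pipeline fill: first packet needs 3·t_tx to clear all hops; remaining 169 packets each add one t_tx.
Total = (3+170-1)·t_tx + 3·t_prop = 172·0.149254 + 3·6.6 = 45.5 ms.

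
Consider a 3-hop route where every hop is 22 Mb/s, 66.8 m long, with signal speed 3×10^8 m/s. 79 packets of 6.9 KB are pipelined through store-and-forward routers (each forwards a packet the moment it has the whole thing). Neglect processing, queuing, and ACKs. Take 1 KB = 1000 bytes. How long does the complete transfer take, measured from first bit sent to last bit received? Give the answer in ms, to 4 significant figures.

Per-hop transmission t_tx = L/R = 55200/22000000 = 2.50909 ms.
Per-hop propagation t_prop = 66.8/300000000 = 0.000222667 ms.
Pipeline fill: first packet needs 3·t_tx to clear all hops; remaining 78 packets each add one t_tx.
Total = (3+79-1)·t_tx + 3·t_prop = 81·2.50909 + 3·0.000222667 = 203.2 ms.

203.2 ms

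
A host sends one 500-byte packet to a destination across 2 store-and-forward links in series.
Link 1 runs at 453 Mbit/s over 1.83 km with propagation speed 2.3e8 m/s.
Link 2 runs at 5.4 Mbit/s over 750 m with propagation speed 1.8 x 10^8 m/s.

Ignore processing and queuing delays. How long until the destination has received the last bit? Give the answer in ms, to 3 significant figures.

L = 500 × 8 = 4000 bits.
Transmission delays (L/R per hop): 0.00883002, 0.740741 ms; sum = 0.749571 ms.
Propagation delays (d/s per hop): 0.00795652, 0.00416667 ms; sum = 0.0121232 ms.
End-to-end = 0.762 ms.

0.762 ms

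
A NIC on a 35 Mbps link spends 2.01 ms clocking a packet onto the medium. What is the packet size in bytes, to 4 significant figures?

L = R × t_tx = 35000000 b/s × 0.00201 s = 70350 bits.
In bytes: 70350 / 8 = 8794 bytes.

8794 bytes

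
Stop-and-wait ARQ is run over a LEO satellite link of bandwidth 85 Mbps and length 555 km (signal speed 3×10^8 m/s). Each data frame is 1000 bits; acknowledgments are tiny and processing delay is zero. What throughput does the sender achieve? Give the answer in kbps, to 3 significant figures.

269 kbps

t_tx = L/R = 1000/85000000 = 1.17647e-05 s.
t_prop = 555000/300000000 = 0.00185 s; RTT = 0.0037 s.
Cycle = t_tx + RTT = 0.00371176 s.
Throughput = L / cycle = 1000 / 0.00371176 = 269 kbps.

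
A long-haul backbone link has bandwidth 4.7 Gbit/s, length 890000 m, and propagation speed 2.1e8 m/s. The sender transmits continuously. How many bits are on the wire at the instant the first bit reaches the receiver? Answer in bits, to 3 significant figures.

Propagation delay = 890000 / 210000000 = 0.0042381 s.
BDP = R × t_prop = 4700000000 × 0.0042381 = 19919000 bits.

19900000 bits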